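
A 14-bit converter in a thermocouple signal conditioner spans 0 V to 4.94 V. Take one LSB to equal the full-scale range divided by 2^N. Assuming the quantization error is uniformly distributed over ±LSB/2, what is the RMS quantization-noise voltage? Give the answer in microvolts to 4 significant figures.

Full-scale range = 4.94 V.
One LSB is 4.94 V / 16384 = 301.514 µV.
For a uniform distribution on [−LSB/2, +LSB/2], V_rms = LSB/√12 = 301.514 µV/3.4641 = 87.04 µV.

87.04 µV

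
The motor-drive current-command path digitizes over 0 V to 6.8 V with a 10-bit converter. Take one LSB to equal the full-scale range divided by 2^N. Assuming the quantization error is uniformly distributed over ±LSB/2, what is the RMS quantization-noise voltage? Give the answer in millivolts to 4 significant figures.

1.917 mV

Full-scale range = 6.8 V.
LSB = 6.8 V / 2^10 = 6.64063 mV.
RMS of a uniform error over width LSB is LSB/√12 = 1.917 mV.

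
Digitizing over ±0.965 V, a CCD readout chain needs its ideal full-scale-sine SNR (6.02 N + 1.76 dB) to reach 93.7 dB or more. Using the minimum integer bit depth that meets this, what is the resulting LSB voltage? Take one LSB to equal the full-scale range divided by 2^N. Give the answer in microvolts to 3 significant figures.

Full-scale range = 0.965 V − (-0.965 V) = 1.93 V.
6.02 N + 1.76 ≥ 93.7 gives N ≥ 15.272, so the minimum integer is 16.
LSB = 1.93 V ÷ 2^16 = 1.93/65536 V = 29.4 µV.

29.4 µV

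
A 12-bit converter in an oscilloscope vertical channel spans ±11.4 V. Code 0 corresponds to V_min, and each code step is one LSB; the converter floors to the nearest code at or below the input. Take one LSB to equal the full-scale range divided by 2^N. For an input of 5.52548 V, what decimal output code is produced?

Range = 11.4 − (-11.4) = 22.8 V. LSB = 22.8 V / 2^12 ≈ 5.566 mV.
V_in − V_min = 5.52548 − (-11.4) = 16.92548 V.
Divide by LSB: 16.92548 × 4096/22.8 = 3040.6476.
Truncating gives code 3040.

3040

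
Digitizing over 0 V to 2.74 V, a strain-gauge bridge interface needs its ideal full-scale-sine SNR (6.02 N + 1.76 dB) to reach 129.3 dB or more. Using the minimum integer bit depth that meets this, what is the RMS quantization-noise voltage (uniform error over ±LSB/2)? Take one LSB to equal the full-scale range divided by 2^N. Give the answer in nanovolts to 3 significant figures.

V_FS = 2.74 V.
Solving 6.02 N ≥ 129.3 − 1.76: N ≥ 21.186. Round up → N = 22.
LSB = 2.74 V / 2^22 = 0.65327 µV.
RMS noise = LSB/√12 = 189 nV.

189 nV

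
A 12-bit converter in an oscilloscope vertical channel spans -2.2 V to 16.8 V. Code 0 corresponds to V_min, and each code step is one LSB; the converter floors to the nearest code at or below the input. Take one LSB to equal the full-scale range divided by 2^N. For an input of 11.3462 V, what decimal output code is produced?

Range = 16.8 − (-2.2) = 19 V. LSB = 19 V / 2^12 ≈ 4.639 mV.
(V_in − V_min) × 2^12/range = (11.3462 − (-2.2)) × 4096/19 = 2920.276.
Floor → code = 2920.

2920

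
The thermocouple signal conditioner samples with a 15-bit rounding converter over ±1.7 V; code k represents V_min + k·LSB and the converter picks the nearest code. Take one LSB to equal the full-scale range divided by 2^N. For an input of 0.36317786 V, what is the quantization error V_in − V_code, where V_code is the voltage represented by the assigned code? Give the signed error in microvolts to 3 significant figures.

+18.7 µV

The full-scale span is 1.7 − (-1.7) = 3.4 V. LSB = 3.4 V / 2^15 ≈ 103.8 µV.
(V_in − V_min)/LSB = (0.36317786 − (-1.7)) × 32768/3.4 = 19884.1800 → nearest code k = 19884.
V_code = -1.7 + (19884/32768) × 3.4 = 0.36315917969 V.
V_in − V_code = 0.36317786 − (0.36315917969) = +18.7 µV.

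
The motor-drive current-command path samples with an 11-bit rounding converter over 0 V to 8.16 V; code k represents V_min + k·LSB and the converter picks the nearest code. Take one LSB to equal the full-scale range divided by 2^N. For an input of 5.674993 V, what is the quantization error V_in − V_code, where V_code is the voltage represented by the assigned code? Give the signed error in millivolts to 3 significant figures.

+1.24 mV

Span = 8.16 V. LSB = 8.16 V / 2^11 ≈ 3.984 mV.
(5.674993 − (0)) / LSB = 5.674993 × 2048/8.16 = 1424.3120. Nearest integer: k = 1424.
Reconstructed level: 0 + 1424 × 8.16/2048 V = 5.673750000 V.
e = 5.674993 − (5.673750000) = +1.24 mV.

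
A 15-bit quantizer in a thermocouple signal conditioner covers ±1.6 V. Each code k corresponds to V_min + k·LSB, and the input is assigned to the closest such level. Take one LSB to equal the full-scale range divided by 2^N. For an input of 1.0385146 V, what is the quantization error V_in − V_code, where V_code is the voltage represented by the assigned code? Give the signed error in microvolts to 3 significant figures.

Span: 1.6 V − (-1.6 V) = 3.2 V. LSB = 3.2 V / 2^15 ≈ 97.66 µV.
(V_in − V_min)/LSB = (1.0385146 − (-1.6)) × 32768/3.2 = 27018.3895 → nearest code k = 27018.
Reconstructed level: -1.6 + 27018 × 3.2/32768 V = 1.0384765625 V.
e = 1.0385146 − (1.0384765625) = +38.0 µV.

+38.0 µV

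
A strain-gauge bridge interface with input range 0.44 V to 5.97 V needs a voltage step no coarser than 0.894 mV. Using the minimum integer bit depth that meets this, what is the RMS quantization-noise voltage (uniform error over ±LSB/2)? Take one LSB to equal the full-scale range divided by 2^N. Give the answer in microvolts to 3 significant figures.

195 µV

Full-scale range = 5.97 V − (0.44 V) = 5.53 V.
Required number of levels: 5.53/0.894 mV = 6185.7; smallest N with 2^N ≥ that is 13.
LSB = 5.53 V / 2^13 = 0.67505 mV.
V_rms = LSB/√12 = 195 µV.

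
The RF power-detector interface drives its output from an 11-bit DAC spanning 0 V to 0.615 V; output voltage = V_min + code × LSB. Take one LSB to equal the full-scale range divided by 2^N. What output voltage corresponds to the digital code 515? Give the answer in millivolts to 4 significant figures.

154.7 mV

Range is 0.615 V. LSB = 0.615 V / 2^11.
Output = V_min + (515/2048) × range = 0 + 0.251465 × 0.615 V
      = 0 V + 0.154651 V = 0.154651 V.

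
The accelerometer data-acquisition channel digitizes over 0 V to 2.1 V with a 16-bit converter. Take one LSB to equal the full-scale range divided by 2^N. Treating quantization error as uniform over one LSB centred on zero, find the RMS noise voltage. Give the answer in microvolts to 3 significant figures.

V_FS = 2.1 V.
LSB = 2.1 V ÷ 2^16 = 2.1/65536 V = 32.043 µV.
RMS of a uniform error over width LSB is LSB/√12 = 9.25 µV.

9.25 µV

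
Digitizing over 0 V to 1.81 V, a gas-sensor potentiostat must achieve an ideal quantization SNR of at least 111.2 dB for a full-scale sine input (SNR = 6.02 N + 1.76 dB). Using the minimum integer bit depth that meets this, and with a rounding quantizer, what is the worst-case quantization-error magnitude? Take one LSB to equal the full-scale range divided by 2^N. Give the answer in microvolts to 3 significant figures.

V_FS = 1.81 V.
6.02 N + 1.76 ≥ 111.2 gives N ≥ 18.179, so the minimum integer is 19.
LSB = 1.81 V ÷ 2^19 = 1.81/524288 V = 3.4523 µV.
Half an LSB is 1.73 µV.

1.73 µV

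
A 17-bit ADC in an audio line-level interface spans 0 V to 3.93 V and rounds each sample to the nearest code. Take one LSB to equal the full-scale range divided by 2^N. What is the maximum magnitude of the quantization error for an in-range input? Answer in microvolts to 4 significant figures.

Range is 3.93 V.
Step size = 3.93/131072 V = 29.9835 µV.
Worst-case error for round-to-nearest is half an LSB: 14.99 µV.

14.99 µV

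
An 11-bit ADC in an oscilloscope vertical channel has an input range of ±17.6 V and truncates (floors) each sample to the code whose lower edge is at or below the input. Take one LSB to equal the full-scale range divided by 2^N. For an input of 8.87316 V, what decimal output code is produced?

The full-scale span is 17.6 − (-17.6) = 35.2 V. LSB = 35.2 V / 2^11 ≈ 17.19 mV.
(V_in − V_min) × 2^11/range = (8.87316 − (-17.6)) × 2048/35.2 = 1540.257.
Floor → code = 1540.

1540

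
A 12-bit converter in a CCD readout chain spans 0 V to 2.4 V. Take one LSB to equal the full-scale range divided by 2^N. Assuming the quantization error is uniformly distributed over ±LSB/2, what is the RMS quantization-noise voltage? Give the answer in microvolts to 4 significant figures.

V_FS = 2.4 V.
LSB = 2.4 V / 2^12 = 0.585938 mV.
For a uniform distribution on [−LSB/2, +LSB/2], V_rms = LSB/√12 = 0.585938 mV/3.4641 = 169.1 µV.

169.1 µV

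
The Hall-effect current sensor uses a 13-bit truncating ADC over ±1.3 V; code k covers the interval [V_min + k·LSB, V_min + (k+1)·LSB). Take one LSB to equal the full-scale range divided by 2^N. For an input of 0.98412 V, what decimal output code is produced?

Range = 1.3 − (-1.3) = 2.6 V. LSB = 2.6 V / 2^13 ≈ 317.4 µV.
V_in − V_min = 0.98412 − (-1.3) = 2.28412 V.
Divide by LSB: 2.28412 × 8192/2.6 = 7196.7350.
Truncating gives code 7196.

7196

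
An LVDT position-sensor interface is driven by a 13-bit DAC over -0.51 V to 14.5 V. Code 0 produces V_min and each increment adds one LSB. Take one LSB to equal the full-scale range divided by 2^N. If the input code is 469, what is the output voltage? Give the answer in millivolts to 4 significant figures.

349.3 mV

Span: 14.5 V − (-0.51 V) = 15.01 V. LSB = 15.01 V / 2^13.
Output = V_min + (469/8192) × range = -0.51 + 0.0572510 × 15.01 V
      = -0.51 + 0.859337 = 0.349337 V.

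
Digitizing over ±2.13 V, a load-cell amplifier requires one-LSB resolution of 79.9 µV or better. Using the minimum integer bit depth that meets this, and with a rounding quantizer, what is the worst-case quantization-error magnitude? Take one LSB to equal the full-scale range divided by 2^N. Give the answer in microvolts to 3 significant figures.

32.5 µV

Range = 2.13 − (-2.13) = 4.26 V.
Need 2^N ≥ 4.26 V / 79.9 µV = 53320 → N_min = 16.
Step size = 4.26/65536 V = 65.002 µV.
Max error for round-to-nearest is LSB/2 = 32.5 µV.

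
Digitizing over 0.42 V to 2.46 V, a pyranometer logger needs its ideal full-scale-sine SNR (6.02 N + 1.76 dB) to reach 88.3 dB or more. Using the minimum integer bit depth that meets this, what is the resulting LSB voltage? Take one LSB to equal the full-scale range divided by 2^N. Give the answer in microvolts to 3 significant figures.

62.3 µV

Span: 2.46 V − (0.42 V) = 2.04 V.
Solving 6.02 N ≥ 88.3 − 1.76: N ≥ 14.375. Round up → N = 15.
LSB = 2.04 V ÷ 2^15 = 2.04/32768 V = 62.3 µV.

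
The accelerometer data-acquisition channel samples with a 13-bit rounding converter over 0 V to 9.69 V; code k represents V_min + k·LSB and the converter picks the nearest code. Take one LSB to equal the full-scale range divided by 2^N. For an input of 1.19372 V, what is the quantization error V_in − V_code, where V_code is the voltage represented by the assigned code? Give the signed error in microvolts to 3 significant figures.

+213 µV

V_FS = 9.69 V. LSB = 9.69 V / 2^13 ≈ 1.183 mV.
Position in LSBs: (1.19372 − (0)) × 8192/9.69 = 1009.1800; rounding gives k = 1009.
Reconstructed level: 0 + 1009 × 9.69/8192 V = 1.193507080 V.
Error = V_in − V_code = 1.19372 − (1.193507080) = +213 µV.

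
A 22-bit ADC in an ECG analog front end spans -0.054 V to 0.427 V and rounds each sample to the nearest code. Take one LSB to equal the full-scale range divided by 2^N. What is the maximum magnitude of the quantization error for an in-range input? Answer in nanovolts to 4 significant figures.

57.34 nV

Range = 0.427 − (-0.054) = 0.481 V.
LSB = 0.481 V ÷ 2^22 = 0.481/4194304 V = 114.679 nV.
A rounding quantizer has |error| ≤ LSB/2 = 57.34 nV.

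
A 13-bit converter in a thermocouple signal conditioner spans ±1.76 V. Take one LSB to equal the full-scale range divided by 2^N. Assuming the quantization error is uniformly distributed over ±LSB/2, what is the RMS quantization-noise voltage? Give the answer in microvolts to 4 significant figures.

124.0 µV

Range = 1.76 − (-1.76) = 3.52 V.
LSB = 3.52 V / 2^13 = 429.688 µV.
For a uniform distribution on [−LSB/2, +LSB/2], V_rms = LSB/√12 = 429.688 µV/3.4641 = 124.0 µV.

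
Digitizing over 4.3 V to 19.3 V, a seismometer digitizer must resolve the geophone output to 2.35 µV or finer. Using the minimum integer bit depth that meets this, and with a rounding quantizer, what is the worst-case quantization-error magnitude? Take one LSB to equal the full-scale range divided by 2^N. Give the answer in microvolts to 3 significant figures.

0.894 µV

Range = 19.3 − (4.3) = 15 V.
Levels needed ≥ 15/2.35 µV = 6.383e6. 2^23 = 8388608 suffices, so N_min = 23.
LSB = 15 V / 2^23 = 1.7881 µV.
Max error for round-to-nearest is LSB/2 = 0.894 µV.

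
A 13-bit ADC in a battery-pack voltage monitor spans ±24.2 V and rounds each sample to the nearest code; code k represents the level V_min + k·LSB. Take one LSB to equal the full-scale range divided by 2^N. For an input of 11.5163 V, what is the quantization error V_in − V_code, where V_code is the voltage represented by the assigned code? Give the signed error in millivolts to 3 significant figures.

+1.21 mV

Full-scale range = 24.2 V − (-24.2 V) = 48.4 V. LSB = 48.4 V / 2^13 ≈ 5.908 mV.
Position in LSBs: (11.5163 − (-24.2)) × 8192/48.4 = 6045.2052; rounding gives k = 6045.
V_code = -24.2 + (6045/8192) × 48.4 = 11.51508789 V.
V_in − V_code = 11.5163 − (11.51508789) = +1.21 mV.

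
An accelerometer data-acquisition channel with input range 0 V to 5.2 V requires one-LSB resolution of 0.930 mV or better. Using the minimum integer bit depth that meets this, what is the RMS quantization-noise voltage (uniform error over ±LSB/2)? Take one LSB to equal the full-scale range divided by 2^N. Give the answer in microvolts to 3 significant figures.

V_FS = 5.2 V.
Levels needed ≥ 5.2/0.930 mV = 5591. 2^13 = 8192 suffices, so N_min = 13.
Step size = 5.2/8192 V = 0.63477 mV.
V_rms = LSB/√12 = 183 µV.

183 µV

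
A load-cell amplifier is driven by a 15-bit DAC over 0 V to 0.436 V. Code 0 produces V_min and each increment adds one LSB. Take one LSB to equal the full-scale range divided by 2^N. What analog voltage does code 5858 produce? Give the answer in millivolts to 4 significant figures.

Range is 0.436 V. LSB = 0.436 V / 2^15.
V_out = V_min + code × LSB = 0 V + 5858 × 0.436 V / 32768
      = 0 + 0.0779446 = 0.0779446 V.

77.94 mV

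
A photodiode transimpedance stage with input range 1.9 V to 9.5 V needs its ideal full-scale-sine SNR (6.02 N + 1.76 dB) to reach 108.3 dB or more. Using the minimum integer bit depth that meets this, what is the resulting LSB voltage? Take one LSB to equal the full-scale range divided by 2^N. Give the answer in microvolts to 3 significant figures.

Range = 9.5 − (1.9) = 7.6 V.
Solving 6.02 N ≥ 108.3 − 1.76: N ≥ 17.698. Round up → N = 18.
LSB = 7.6 V / 2^18 = 29.0 µV.

29.0 µV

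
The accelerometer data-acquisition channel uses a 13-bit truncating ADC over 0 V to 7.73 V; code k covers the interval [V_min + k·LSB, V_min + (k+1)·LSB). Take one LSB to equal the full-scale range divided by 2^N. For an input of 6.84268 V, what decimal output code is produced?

V_FS = 7.73 V. LSB = 7.73 V / 2^13 ≈ 0.9436 mV.
(V_in − V_min) × 2^13/range = (6.84268 − (0)) × 8192/7.73 = 7251.647.
Floor → code = 7251.

7251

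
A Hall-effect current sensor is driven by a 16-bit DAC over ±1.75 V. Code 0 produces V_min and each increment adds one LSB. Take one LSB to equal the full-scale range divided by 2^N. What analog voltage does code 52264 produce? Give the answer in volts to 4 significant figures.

Span: 1.75 V − (-1.75 V) = 3.5 V. LSB = 3.5 V / 2^16.
V_out = V_min + code × LSB = -1.75 V + 52264 × 3.5 V / 65536
      = -1.75 V + 2.79120 V = 1.04120 V.

1.041 V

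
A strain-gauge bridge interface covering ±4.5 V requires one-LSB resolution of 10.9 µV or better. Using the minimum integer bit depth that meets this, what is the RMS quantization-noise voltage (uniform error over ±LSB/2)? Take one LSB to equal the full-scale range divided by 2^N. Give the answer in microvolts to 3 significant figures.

2.48 µV

The full-scale span is 4.5 − (-4.5) = 9 V.
Need 2^N ≥ 9 V / 10.9 µV = 825700 → N_min = 20.
LSB = 9 V / 2^20 = 8.5831 µV.
σ_q = LSB/√12 = 8.5831 µV/3.4641 = 2.48 µV.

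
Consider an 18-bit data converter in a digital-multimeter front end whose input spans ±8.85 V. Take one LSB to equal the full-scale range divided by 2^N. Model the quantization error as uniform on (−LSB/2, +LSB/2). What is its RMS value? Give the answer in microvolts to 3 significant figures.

19.5 µV

Full-scale range = 8.85 V − (-8.85 V) = 17.7 V.
Step size = 17.7/262144 V = 67.520 µV.
For a uniform distribution on [−LSB/2, +LSB/2], V_rms = LSB/√12 = 67.520 µV/3.4641 = 19.5 µV.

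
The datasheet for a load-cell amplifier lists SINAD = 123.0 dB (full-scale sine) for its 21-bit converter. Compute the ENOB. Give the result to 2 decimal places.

20.14 bits

(123.0 − 1.76) / 6.02 = 121.24/6.02 = 20.1395 effective bits.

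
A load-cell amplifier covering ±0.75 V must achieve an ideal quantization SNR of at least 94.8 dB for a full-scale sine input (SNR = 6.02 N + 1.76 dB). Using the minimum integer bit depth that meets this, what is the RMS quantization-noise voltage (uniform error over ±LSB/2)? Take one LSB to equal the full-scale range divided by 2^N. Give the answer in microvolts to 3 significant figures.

The full-scale span is 0.75 − (-0.75) = 1.5 V.
6.02 N + 1.76 ≥ 94.8 gives N ≥ 15.455, so the minimum integer is 16.
LSB = 1.5 V / 2^16 = 22.888 µV.
RMS noise = LSB/√12 = 6.61 µV.

6.61 µV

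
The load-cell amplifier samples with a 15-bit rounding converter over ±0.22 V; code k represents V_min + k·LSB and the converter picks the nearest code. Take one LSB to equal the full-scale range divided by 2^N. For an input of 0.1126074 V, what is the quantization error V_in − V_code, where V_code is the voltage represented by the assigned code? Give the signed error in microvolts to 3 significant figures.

The full-scale span is 0.22 − (-0.22) = 0.44 V. LSB = 0.44 V / 2^15 ≈ 13.43 µV.
(V_in − V_min)/LSB = (0.1126074 − (-0.22)) × 32768/0.44 = 24770.1802 → nearest code k = 24770.
V_code = -0.22 + (24770/32768) × 0.44 = 0.11260498047 V.
e = 0.1126074 − (0.11260498047) = +2.42 µV.

+2.42 µV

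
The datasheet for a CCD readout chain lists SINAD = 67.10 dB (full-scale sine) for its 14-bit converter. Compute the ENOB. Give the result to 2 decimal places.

10.85 bits

Inverting SNR = 6.02 N + 1.76: N_eff = (67.10 − 1.76)/6.02 = 10.8538.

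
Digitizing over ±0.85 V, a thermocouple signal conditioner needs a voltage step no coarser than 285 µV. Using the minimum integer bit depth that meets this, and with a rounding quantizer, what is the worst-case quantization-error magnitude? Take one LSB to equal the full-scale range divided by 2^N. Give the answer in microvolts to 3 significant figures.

104 µV

The full-scale span is 0.85 − (-0.85) = 1.7 V.
Need 2^N ≥ 1.7 V / 285 µV = 5965 → N_min = 13.
One LSB is 1.7 V / 8192 = 207.52 µV.
Max error for round-to-nearest is LSB/2 = 104 µV.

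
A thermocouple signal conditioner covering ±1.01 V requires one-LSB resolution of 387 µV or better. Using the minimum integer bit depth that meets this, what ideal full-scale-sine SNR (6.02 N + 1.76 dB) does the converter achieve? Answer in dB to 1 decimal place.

80.0 dB

Span: 1.01 V − (-1.01 V) = 2.02 V.
Required number of levels: 2.02/387 µV = 5219.6; smallest N with 2^N ≥ that is 13.
SNR = 6.02 × 13 + 1.76 = 80.02 dB.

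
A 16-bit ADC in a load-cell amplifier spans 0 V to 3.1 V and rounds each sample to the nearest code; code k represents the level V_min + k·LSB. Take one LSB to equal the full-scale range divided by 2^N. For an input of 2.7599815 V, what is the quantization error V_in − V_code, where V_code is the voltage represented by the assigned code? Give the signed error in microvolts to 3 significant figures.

V_FS = 3.1 V. LSB = 3.1 V / 2^16 ≈ 47.30 µV.
Position in LSBs: (2.7599815 − (0)) × 65536/3.1 = 58347.7895; rounding gives k = 58348.
V_code = V_min + k × range/2^16 = 0 + 58348 × 3.1/65536 = 2.7599914551 V.
Error = V_in − V_code = 2.7599815 − (2.7599914551) = −9.96 µV.

−9.96 µV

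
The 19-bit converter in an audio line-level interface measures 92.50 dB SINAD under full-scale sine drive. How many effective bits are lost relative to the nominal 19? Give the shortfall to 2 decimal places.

3.93 bits

Effective bits = (92.50 − 1.76)/6.02 = 15.0731.
Lost resolution: 19 − 15.0731 = 3.9269 bits.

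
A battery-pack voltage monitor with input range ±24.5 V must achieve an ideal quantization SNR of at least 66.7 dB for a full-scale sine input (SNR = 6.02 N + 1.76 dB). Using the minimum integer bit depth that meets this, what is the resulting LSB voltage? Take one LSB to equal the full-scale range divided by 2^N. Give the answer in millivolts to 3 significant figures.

Span: 24.5 V − (-24.5 V) = 49 V.
Required N = ⌈(66.7 − 1.76)/6.02⌉ = ⌈10.787⌉ = 11.
Step size = 49/2048 V = 23.9 mV.

23.9 mV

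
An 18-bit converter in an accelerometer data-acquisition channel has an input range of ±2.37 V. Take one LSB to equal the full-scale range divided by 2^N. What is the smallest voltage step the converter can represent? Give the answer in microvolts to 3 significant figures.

18.1 µV

The full-scale span is 2.37 − (-2.37) = 4.74 V.
2^18 = 262144 levels.
Step size = 4.74/262144 V = 18.1 µV.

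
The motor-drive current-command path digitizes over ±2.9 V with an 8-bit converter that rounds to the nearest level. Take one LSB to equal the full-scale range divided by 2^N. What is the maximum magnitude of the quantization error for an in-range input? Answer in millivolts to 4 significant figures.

Span: 2.9 V − (-2.9 V) = 5.8 V.
LSB = 5.8 V / 2^8 = 22.6563 mV.
|e|_max = LSB/2 = 11.33 mV.

11.33 mV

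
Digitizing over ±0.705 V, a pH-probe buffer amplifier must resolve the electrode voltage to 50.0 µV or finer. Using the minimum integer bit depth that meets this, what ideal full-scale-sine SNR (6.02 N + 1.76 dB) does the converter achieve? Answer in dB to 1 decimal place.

The full-scale span is 0.705 − (-0.705) = 1.41 V.
Required number of levels: 1.41/50.0 µV = 28200; smallest N with 2^N ≥ that is 15.
6.02(15) + 1.76 = 92.06 dB.

92.1 dB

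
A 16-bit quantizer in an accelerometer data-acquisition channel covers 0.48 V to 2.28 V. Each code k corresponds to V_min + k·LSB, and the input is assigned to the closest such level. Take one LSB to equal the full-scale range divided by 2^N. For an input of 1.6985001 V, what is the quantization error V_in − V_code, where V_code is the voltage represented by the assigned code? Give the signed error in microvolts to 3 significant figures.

+6.45 µV

The full-scale span is 2.28 − (0.48) = 1.8 V. LSB = 1.8 V / 2^16 ≈ 27.47 µV.
(V_in − V_min)/LSB = (1.6985001 − (0.48)) × 65536/1.8 = 44364.2348 → nearest code k = 44364.
Reconstructed level: 0.48 + 44364 × 1.8/65536 V = 1.6984936523 V.
V_in − V_code = 1.6985001 − (1.6984936523) = +6.45 µV.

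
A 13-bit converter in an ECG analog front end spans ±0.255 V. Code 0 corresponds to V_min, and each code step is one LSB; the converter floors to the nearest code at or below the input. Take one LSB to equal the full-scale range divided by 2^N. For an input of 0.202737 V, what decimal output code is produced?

Span: 0.255 V − (-0.255 V) = 0.51 V. LSB = 0.51 V / 2^13 ≈ 62.26 µV.
code = ⌊(V_in − V_min)/LSB⌋ = ⌊(V_in − V_min) × 2^13 / range⌋
     = ⌊(0.202737 − (-0.255)) × 8192 / 0.51⌋ = ⌊0.457737 × 8192/0.51⌋
     = ⌊7352.513⌋ = 7352.

7352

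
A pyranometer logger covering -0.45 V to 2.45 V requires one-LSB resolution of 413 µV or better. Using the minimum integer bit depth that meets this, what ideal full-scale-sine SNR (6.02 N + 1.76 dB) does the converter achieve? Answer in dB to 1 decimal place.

80.0 dB

Span: 2.45 V − (-0.45 V) = 2.9 V.
Need 2^N ≥ 2.9 V / 413 µV = 7022 → N_min = 13.
6.02(13) + 1.76 = 80.02 dB.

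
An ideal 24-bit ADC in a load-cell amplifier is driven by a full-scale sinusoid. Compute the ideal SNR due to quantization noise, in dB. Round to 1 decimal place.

146.2 dB

Ideal quantization SNR: 6.02 × 24 + 1.76 dB = 146.2 dB.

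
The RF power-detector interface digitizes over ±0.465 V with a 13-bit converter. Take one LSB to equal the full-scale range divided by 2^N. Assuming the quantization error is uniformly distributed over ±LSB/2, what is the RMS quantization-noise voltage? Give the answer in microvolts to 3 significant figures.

Span: 0.465 V − (-0.465 V) = 0.93 V.
One LSB is 0.93 V / 8192 = 113.53 µV.
σ_q = LSB/√12 = 113.53 µV/3.4641 = 32.8 µV.

32.8 µV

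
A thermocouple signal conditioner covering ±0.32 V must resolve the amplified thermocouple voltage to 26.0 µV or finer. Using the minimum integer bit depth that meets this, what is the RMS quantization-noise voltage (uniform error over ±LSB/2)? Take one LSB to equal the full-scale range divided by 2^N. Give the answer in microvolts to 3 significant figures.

Span: 0.32 V − (-0.32 V) = 0.64 V.
Levels needed ≥ 0.64/26.0 µV = 24620. 2^15 = 32768 suffices, so N_min = 15.
Step size = 0.64/32768 V = 19.531 µV.
σ_q = LSB/√12 = 19.531 µV/3.4641 = 5.64 µV.

5.64 µV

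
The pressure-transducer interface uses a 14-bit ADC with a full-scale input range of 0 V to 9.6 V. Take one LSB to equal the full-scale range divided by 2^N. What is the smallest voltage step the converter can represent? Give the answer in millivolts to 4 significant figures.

V_FS = 9.6 V.
There are 2^14 = 16384 steps.
One LSB is 9.6 V / 16384 = 0.5859 mV.

0.5859 mV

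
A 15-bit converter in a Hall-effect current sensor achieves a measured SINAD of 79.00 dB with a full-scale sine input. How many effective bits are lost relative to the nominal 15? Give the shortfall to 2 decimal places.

2.17 bits

ENOB = (SINAD − 1.76)/6.02 = (79.00 − 1.76)/6.02 = 12.8306 bits.
Lost resolution: 15 − 12.8306 = 2.1694 bits.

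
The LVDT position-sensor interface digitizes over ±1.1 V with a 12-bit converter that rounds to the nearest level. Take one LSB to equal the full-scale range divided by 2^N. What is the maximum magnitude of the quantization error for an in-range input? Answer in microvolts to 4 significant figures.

The full-scale span is 1.1 − (-1.1) = 2.2 V.
LSB = 2.2 V ÷ 2^12 = 2.2/4096 V = 0.537109 mV.
Worst-case error for round-to-nearest is half an LSB: 268.6 µV.

268.6 µV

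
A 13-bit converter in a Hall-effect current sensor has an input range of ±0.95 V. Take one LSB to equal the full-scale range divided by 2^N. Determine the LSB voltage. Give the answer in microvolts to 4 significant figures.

Full-scale range = 0.95 V − (-0.95 V) = 1.9 V.
There are 2^13 = 8192 steps.
LSB = 1.9 V ÷ 2^13 = 1.9/8192 V = 231.9 µV.

231.9 µV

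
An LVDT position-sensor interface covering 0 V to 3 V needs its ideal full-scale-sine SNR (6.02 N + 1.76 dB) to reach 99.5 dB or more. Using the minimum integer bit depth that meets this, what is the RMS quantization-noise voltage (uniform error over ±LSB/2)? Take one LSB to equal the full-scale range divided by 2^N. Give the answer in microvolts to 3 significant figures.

6.61 µV

Full-scale range = 3 V.
6.02 N + 1.76 ≥ 99.5 gives N ≥ 16.236, so the minimum integer is 17.
Step size = 3/131072 V = 22.888 µV.
σ_q = LSB/√12 = 22.888 µV/3.4641 = 6.61 µV.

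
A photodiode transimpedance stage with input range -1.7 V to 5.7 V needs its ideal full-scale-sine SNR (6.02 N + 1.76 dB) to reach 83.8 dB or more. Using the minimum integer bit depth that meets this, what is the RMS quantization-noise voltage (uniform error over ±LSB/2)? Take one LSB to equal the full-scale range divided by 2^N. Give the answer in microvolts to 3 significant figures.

130 µV

Span: 5.7 V − (-1.7 V) = 7.4 V.
N ≥ (83.8 − 1.76)/6.02 = 13.628 → N_min = 14.
LSB = 7.4 V / 2^14 = 451.66 µV.
σ_q = LSB/√12 = 451.66 µV/3.4641 = 130 µV.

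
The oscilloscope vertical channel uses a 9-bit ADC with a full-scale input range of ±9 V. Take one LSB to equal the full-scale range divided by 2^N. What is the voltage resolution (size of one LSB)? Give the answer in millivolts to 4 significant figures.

Full-scale range = 9 V − (-9 V) = 18 V.
2^9 = 512 levels.
LSB = 18 V / 2^9 = 35.16 mV.

35.16 mV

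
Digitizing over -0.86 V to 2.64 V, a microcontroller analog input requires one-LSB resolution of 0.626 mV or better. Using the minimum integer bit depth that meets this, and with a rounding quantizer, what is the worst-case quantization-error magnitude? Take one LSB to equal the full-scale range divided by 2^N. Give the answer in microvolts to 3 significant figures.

Range = 2.64 − (-0.86) = 3.5 V.
Required number of levels: 3.5/0.626 mV = 5591.1; smallest N with 2^N ≥ that is 13.
LSB = 3.5 V ÷ 2^13 = 3.5/8192 V = 427.25 µV.
|e|_max = LSB/2 = 214 µV.

214 µV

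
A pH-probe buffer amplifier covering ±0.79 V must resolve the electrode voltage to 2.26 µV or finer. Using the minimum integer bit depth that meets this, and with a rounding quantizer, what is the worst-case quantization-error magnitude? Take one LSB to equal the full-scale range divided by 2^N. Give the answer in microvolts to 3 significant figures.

0.753 µV

Span: 0.79 V − (-0.79 V) = 1.58 V.
Need 2^N ≥ 1.58 V / 2.26 µV = 699100 → N_min = 20.
LSB = 1.58 V ÷ 2^20 = 1.58/1048576 V = 1.5068 µV.
Half an LSB is 0.753 µV.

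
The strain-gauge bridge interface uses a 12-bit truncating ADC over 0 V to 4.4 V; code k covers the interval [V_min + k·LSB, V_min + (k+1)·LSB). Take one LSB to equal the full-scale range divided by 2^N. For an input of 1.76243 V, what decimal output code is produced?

Range is 4.4 V. LSB = 4.4 V / 2^12 ≈ 1.074 mV.
(V_in − V_min) × 2^12/range = (1.76243 − (0)) × 4096/4.4 = 1640.662.
Floor → code = 1640.

1640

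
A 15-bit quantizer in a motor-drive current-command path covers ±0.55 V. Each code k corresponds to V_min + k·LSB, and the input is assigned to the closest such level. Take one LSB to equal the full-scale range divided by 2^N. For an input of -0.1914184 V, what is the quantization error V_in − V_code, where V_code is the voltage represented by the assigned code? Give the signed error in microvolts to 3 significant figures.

Span: 0.55 V − (-0.55 V) = 1.1 V. LSB = 1.1 V / 2^15 ≈ 33.57 µV.
(V_in − V_min)/LSB = (-0.1914184 − (-0.55)) × 32768/1.1 = 10681.8199 → nearest code k = 10682.
V_code = -0.55 + (10682/32768) × 1.1 = -0.19141235352 V.
e = -0.1914184 − (-0.19141235352) = −6.05 µV.

−6.05 µV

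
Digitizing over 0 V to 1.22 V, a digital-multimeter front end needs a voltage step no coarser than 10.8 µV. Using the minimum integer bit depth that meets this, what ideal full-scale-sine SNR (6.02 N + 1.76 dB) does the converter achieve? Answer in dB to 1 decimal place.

104.1 dB

Range is 1.22 V.
Need 2^N ≥ 1.22 V / 10.8 µV = 113000 → N_min = 17.
SNR = 6.02 × 17 + 1.76 = 104.10 dB.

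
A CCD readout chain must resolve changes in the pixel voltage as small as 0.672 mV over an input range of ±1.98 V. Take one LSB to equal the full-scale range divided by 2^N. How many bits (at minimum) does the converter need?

Span: 1.98 V − (-1.98 V) = 3.96 V.
Need 2^N ≥ 3.96 V / 0.672 mV = 5893 → N_min = 13.

13 bits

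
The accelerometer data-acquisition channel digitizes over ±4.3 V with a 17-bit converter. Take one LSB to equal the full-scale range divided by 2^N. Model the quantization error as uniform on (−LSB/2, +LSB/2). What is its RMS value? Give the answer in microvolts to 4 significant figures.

Full-scale range = 4.3 V − (-4.3 V) = 8.6 V.
LSB = 8.6 V / 2^17 = 65.6128 µV.
σ_q = LSB/√12 = 65.6128 µV/3.4641 = 18.94 µV.

18.94 µV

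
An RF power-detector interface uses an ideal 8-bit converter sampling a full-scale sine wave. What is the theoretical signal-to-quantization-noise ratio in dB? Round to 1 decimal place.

For an ideal N-bit converter with full-scale sine input, SNR = 6.02 N + 1.76 dB. SNR = 6.02 × 8 + 1.76 = 48.16 + 1.76 = 49.92 dB.

49.9 dB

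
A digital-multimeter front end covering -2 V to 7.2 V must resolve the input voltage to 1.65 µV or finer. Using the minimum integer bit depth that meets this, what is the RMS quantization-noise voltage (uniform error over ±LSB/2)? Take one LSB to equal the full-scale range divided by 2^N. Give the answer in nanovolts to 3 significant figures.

317 nV

Span: 7.2 V − (-2 V) = 9.2 V.
Required number of levels: 9.2/1.65 µV = 5.5758e6; smallest N with 2^N ≥ that is 23.
LSB = 9.2 V / 2^23 = 1.0967 µV.
V_rms = LSB/√12 = 317 nV.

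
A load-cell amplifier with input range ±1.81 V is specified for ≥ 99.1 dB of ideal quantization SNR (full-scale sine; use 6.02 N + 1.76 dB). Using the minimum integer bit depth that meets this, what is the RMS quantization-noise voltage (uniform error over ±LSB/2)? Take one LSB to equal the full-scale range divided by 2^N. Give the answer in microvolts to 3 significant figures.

7.97 µV

Range = 1.81 − (-1.81) = 3.62 V.
6.02 N + 1.76 ≥ 99.1 gives N ≥ 16.169, so the minimum integer is 17.
One LSB is 3.62 V / 131072 = 27.618 µV.
V_rms = LSB/√12 = 7.97 µV.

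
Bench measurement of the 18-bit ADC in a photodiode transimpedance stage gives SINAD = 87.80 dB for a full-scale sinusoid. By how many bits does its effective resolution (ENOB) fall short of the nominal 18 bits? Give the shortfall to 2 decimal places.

ENOB = (SINAD − 1.76)/6.02 = (87.80 − 1.76)/6.02 = 14.2924 bits.
18 − 14.2924 = 3.71 bits below nominal.

3.71 bits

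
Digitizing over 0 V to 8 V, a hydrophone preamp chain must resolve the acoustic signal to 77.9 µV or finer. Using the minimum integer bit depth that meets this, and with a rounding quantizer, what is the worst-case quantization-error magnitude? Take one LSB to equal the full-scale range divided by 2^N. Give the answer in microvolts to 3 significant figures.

30.5 µV

Full-scale range = 8 V.
Need 2^N ≥ 8 V / 77.9 µV = 102700 → N_min = 17.
LSB = 8 V / 2^17 = 61.035 µV.
|e|_max = LSB/2 = 30.5 µV.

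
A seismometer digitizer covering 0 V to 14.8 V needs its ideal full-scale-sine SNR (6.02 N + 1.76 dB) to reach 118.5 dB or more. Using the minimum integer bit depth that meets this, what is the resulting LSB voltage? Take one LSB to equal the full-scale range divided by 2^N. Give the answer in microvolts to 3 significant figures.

14.1 µV

Span = 14.8 V.
N ≥ (118.5 − 1.76)/6.02 = 19.392 → N_min = 20.
Step size = 14.8/1048576 V = 14.1 µV.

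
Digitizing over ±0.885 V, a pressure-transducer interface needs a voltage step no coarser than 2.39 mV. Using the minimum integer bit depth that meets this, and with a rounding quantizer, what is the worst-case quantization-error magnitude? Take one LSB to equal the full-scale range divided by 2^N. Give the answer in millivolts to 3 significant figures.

Full-scale range = 0.885 V − (-0.885 V) = 1.77 V.
Need 2^N ≥ 1.77 V / 2.39 mV = 740.6 → N_min = 10.
LSB = 1.77 V ÷ 2^10 = 1.77/1024 V = 1.7285 mV.
Half an LSB is 0.864 mV.

0.864 mV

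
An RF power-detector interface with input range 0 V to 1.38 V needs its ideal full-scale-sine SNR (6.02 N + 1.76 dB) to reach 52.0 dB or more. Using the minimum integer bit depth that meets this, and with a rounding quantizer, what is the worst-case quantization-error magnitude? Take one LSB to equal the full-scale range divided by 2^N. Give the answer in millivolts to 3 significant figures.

Range is 1.38 V.
6.02 N + 1.76 ≥ 52.0 gives N ≥ 8.346, so the minimum integer is 9.
One LSB is 1.38 V / 512 = 2.6953 mV.
Half an LSB is 1.35 mV.

1.35 mV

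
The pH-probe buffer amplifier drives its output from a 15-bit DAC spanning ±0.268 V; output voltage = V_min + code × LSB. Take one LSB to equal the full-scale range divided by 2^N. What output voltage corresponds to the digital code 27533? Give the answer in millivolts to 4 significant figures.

Range = 0.268 − (-0.268) = 0.536 V. LSB = 0.536 V / 2^15.
Output = V_min + (27533/32768) × range = -0.268 + 0.840240 × 0.536 V
      = -0.268 V + 0.450369 V = 0.182369 V.

182.4 mV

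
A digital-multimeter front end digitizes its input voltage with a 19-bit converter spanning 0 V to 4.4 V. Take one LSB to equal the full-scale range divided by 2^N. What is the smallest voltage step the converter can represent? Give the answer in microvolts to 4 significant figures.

Range is 4.4 V.
There are 2^19 = 524288 steps.
LSB = 4.4 V / 2^19 = 8.392 µV.

8.392 µV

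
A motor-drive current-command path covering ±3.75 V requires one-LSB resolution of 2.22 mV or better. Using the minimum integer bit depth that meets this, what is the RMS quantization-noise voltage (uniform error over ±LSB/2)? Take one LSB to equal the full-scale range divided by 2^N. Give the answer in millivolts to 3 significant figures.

0.529 mV

Range = 3.75 − (-3.75) = 7.5 V.
Levels needed ≥ 7.5/2.22 mV = 3378. 2^12 = 4096 suffices, so N_min = 12.
Step size = 7.5/4096 V = 1.8311 mV.
σ_q = LSB/√12 = 1.8311 mV/3.4641 = 0.529 mV.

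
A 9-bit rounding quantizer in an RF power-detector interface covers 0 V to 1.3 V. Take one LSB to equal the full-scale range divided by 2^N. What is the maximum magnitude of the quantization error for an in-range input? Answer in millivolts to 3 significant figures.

1.27 mV

Span = 1.3 V.
One LSB is 1.3 V / 512 = 2.5391 mV.
Worst-case error for round-to-nearest is half an LSB: 1.27 mV.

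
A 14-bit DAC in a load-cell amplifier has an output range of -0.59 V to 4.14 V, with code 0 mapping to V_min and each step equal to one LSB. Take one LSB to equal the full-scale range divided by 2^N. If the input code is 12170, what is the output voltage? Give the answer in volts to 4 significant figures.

2.923 V

The full-scale span is 4.14 − (-0.59) = 4.73 V. LSB = 4.73 V / 2^14.
Output = V_min + (12170/16384) × range = -0.59 + 0.742798 × 4.73 V
      = -0.59 + 3.51343 = 2.92343 V.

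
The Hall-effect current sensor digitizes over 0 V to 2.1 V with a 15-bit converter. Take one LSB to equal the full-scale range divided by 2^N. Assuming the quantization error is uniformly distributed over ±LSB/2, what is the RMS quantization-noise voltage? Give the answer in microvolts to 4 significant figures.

18.50 µV

Full-scale range = 2.1 V.
One LSB is 2.1 V / 32768 = 64.0869 µV.
For a uniform distribution on [−LSB/2, +LSB/2], V_rms = LSB/√12 = 64.0869 µV/3.4641 = 18.50 µV.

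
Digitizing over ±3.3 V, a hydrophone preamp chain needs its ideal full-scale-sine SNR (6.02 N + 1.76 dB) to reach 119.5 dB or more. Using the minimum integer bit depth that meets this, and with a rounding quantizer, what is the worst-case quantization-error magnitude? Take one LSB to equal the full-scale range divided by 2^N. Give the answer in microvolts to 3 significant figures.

Full-scale range = 3.3 V − (-3.3 V) = 6.6 V.
Required N = ⌈(119.5 − 1.76)/6.02⌉ = ⌈19.558⌉ = 20.
LSB = 6.6 V / 2^20 = 6.2943 µV.
|e|_max = LSB/2 = 3.15 µV.

3.15 µV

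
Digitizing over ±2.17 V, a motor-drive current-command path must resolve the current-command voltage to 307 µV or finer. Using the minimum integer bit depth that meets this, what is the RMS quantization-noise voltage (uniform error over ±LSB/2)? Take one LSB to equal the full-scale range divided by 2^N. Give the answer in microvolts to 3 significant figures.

The full-scale span is 2.17 − (-2.17) = 4.34 V.
Levels needed ≥ 4.34/307 µV = 14140. 2^14 = 16384 suffices, so N_min = 14.
LSB = 4.34 V ÷ 2^14 = 4.34/16384 V = 264.89 µV.
V_rms = LSB/√12 = 76.5 µV.

76.5 µV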